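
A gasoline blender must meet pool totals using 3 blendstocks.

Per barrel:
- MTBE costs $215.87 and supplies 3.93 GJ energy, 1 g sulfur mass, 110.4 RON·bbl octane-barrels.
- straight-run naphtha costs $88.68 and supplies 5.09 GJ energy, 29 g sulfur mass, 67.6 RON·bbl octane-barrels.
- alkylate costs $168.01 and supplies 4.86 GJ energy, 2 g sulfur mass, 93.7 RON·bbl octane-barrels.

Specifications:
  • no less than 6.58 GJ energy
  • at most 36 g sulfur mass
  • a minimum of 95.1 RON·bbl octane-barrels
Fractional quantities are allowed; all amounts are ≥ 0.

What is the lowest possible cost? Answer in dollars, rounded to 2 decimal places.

$130.42

Let x1 = barrels of MTBE, x2 = barrels of straight-run naphtha, x3 = barrels of alkylate.
Minimise 215.87x1 + 88.68x2 + 168.01x3 subject to:
  3.93x1 + 5.09x2 + 4.86x3 ≥ 6.58   (energy)
  1x1 + 29x2 + 2x3 ≤ 36   (sulfur mass)
  110.4x1 + 67.6x2 + 93.7x3 ≥ 95.1   (octane-barrels)
  x1, x2, x3 ≥ 0.
At the optimum only straight-run naphtha, alkylate are positive (MTBE = 0). Binding constraints: sulfur mass and octane-barrels.
So straight-run naphtha = 1.2327 barrels, alkylate = 0.1256 barrels.
Objective = 88.68·1.2327 + 168.01·0.1256 = 130.4179.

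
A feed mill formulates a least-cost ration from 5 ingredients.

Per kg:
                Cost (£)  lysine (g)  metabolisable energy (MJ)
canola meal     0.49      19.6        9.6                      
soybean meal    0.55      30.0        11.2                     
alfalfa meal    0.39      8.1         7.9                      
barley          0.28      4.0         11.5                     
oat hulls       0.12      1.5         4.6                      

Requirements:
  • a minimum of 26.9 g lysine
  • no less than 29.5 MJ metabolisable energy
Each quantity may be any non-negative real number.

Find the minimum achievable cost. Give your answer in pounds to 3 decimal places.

Treat it as an LP. Let x1 = kg of canola meal, x2 = kg of soybean meal, x3 = kg of alfalfa meal, x4 = kg of barley, x5 = kg of oat hulls.
Minimize 0.49x1 + 0.55x2 + 0.39x3 + 0.28x4 + 0.12x5 subject to:
  19.6x1 + 30x2 + 8.1x3 + 4x4 + 1.5x5 ≥ 26.9   (lysine)
  9.6x1 + 11.2x2 + 7.9x3 + 11.5x4 + 4.6x5 ≥ 29.5   (metabolisable energy)
  x1, x2, x3, x4, x5 ≥ 0.
The cheapest feasible vertex uses only soybean meal, barley; canola meal, alfalfa meal, oat hulls are not used. There the lysine and metabolisable energy constraints are tight.
Solving gives x2 = 0.6374, x4 = 1.944.
Total cost: 0.55·0.6374 + 0.28·1.944 = 0.89489.

£0.895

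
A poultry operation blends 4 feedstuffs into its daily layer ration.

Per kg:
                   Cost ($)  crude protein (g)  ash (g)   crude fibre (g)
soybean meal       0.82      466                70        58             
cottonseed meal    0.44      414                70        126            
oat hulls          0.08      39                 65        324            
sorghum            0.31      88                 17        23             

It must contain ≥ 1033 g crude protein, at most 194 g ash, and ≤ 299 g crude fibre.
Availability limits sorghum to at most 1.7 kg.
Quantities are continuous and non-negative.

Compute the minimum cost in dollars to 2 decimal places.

Treat it as an LP. Let x1 = kg of soybean meal, x2 = kg of cottonseed meal, x3 = kg of oat hulls, x4 = kg of sorghum.
min 0.82x1 + 0.44x2 + 0.08x3 + 0.31x4 with:
  466x1 + 414x2 + 39x3 + 88x4 ≥ 1033   (crude protein)
  70x1 + 70x2 + 65x3 + 17x4 ≤ 194   (ash)
  58x1 + 126x2 + 324x3 + 23x4 ≤ 299   (crude fibre)
  x4 ≤ 1.7
  x1, x2, x3, x4 ≥ 0.
The minimum-cost mix takes nothing from oat hulls, sorghum — only soybean meal, cottonseed meal. The crude protein and crude fibre requirements are met with equality.
That vertex is x1 = 0.1836, x2 = 2.288.
Total cost: 0.82·0.1836 + 0.44·2.288 = 1.1573.

$1.16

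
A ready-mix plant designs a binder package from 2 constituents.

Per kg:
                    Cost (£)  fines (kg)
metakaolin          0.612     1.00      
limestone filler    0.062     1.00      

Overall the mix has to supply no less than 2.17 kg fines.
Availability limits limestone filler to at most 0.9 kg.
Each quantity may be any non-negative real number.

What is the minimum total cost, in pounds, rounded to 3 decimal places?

£0.833

This is a linear program. Let x1 = kg of metakaolin, x2 = kg of limestone filler.
Minimize 0.612x1 + 0.062x2 subject to:
  1x1 + 1x2 ≥ 2.17   (fines)
  x2 ≤ 0.9
  x1, x2 ≥ 0.
Both inputs are positive at the optimum. There the fines and the limestone filler cap constraints are tight.
That vertex is x1 = 1.27, x2 = 0.9.
Total cost: 0.612·1.27 + 0.062·0.9 = 0.83304.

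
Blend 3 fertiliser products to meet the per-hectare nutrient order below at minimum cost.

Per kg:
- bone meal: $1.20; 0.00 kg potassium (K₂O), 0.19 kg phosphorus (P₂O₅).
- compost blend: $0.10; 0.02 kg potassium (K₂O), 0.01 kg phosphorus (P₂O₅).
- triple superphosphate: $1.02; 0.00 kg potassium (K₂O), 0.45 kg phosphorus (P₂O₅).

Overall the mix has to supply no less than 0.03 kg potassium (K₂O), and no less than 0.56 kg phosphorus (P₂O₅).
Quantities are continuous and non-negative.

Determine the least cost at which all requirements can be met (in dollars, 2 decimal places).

Let x1 = kg of bone meal, x2 = kg of compost blend, x3 = kg of triple superphosphate.
min 1.2x1 + 0.1x2 + 1.02x3 subject to:
  0.02x2 ≥ 0.03   (potassium (K₂O))
  0.19x1 + 0.01x2 + 0.45x3 ≥ 0.56   (phosphorus (P₂O₅))
  x1, x2, x3 ≥ 0.
The optimal basis is {compost blend, triple superphosphate}; bone meal drops out. There the potassium (K₂O) and phosphorus (P₂O₅) constraints are tight.
That vertex is x2 = 1.5, x3 = 1.211.
Cost = 0.1·1.5 + 1.02·1.211 = 1.3852.

$1.39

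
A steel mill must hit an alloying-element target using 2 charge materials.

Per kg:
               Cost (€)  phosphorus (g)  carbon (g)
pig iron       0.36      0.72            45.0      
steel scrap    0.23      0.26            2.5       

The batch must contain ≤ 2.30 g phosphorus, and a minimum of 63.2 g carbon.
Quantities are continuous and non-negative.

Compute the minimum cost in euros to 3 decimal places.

€0.506

Set it up as a linear program. Let x1 = kg of pig iron, x2 = kg of steel scrap.
Minimise 0.36x1 + 0.23x2 subject to:
  0.72x1 + 0.26x2 ≤ 2.3   (phosphorus)
  45x1 + 2.5x2 ≥ 63.2   (carbon)
  x1, x2 ≥ 0.
The cheapest feasible vertex uses only pig iron; steel scrap is not used. There the carbon constraint is tight.
Optimal quantities: pig iron = 1.4044 kg.
Hence cost = 0.36·1.4044 = €0.50558.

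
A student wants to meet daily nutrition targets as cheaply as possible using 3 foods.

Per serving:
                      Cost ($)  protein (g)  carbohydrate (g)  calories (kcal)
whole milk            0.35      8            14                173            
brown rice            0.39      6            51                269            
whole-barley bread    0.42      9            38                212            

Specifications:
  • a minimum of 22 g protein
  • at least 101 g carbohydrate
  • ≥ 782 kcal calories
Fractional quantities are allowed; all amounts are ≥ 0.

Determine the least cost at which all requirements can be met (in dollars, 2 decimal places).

$1.24

Set it up as a linear program. Let x1 = servings of whole milk, x2 = servings of brown rice, x3 = servings of whole-barley bread.
min 0.35x1 + 0.39x2 + 0.42x3 s.t.:
  8x1 + 6x2 + 9x3 ≥ 22   (protein)
  14x1 + 51x2 + 38x3 ≥ 101   (carbohydrate)
  173x1 + 269x2 + 212x3 ≥ 782   (calories)
  x1, x2, x3 ≥ 0.
At the optimum only whole milk, brown rice are positive (whole-barley bread = 0). There the protein and calories constraints are tight.
That vertex is x1 = 1.101, x2 = 2.199.
Hence cost = 0.35·1.101 + 0.39·2.199 = $1.2430.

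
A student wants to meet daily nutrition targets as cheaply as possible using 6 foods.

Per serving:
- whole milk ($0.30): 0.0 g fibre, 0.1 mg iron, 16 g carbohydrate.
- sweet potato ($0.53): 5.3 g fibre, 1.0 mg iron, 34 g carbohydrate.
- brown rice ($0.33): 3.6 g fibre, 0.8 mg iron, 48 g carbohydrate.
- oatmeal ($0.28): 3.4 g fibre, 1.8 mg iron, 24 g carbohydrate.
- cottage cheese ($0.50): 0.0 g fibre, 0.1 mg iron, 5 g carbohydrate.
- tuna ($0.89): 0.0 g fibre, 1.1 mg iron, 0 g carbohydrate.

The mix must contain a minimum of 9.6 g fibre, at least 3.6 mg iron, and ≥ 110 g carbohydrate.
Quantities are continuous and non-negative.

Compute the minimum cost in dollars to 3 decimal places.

Set it up as a linear program. Let x1 = servings of whole milk, x2 = servings of sweet potato, x3 = servings of brown rice, x4 = servings of oatmeal, x5 = servings of cottage cheese, x6 = servings of tuna.
Minimize 0.3x1 + 0.53x2 + 0.33x3 + 0.28x4 + 0.5x5 + 0.89x6 with:
  5.3x2 + 3.6x3 + 3.4x4 ≥ 9.6   (fibre)
  0.1x1 + 1x2 + 0.8x3 + 1.8x4 + 0.1x5 + 1.1x6 ≥ 3.6   (iron)
  16x1 + 34x2 + 48x3 + 24x4 + 5x5 ≥ 110   (carbohydrate)
  x1, x2, x3, x4, x5, x6 ≥ 0.
The optimal basis is {brown rice, oatmeal}; whole milk, sweet potato, cottage cheese, tuna drop out. Binding constraints: iron and carbohydrate.
Optimal quantities: brown rice = 1.661 servings, oatmeal = 1.262 servings.
Cost = 0.33·1.661 + 0.28·1.262 = 0.90149.

$0.901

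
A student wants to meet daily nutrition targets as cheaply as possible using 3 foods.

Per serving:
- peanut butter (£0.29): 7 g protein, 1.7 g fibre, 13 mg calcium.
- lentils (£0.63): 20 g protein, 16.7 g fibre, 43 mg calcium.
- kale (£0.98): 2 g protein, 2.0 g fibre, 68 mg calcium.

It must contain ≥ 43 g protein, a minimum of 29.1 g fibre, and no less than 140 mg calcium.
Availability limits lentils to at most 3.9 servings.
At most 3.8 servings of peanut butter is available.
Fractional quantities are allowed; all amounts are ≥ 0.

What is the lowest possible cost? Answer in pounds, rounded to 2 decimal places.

£2.04

Let x1 = servings of peanut butter, x2 = servings of lentils, x3 = servings of kale.
min 0.29x1 + 0.63x2 + 0.98x3 s.t.:
  7x1 + 20x2 + 2x3 ≥ 43   (protein)
  1.7x1 + 16.7x2 + 2x3 ≥ 29.1   (fibre)
  13x1 + 43x2 + 68x3 ≥ 140   (calcium)
  x2 ≤ 3.9
  x1 ≤ 3.8
  x1, x2, x3 ≥ 0.
The optimal basis is {lentils, kale}; peanut butter drops out. The protein and calcium requirements are met with equality.
So lentils = 2.075 servings, kale = 0.7465 servings.
Cost = 0.63·2.075 + 0.98·0.7465 = 2.0388.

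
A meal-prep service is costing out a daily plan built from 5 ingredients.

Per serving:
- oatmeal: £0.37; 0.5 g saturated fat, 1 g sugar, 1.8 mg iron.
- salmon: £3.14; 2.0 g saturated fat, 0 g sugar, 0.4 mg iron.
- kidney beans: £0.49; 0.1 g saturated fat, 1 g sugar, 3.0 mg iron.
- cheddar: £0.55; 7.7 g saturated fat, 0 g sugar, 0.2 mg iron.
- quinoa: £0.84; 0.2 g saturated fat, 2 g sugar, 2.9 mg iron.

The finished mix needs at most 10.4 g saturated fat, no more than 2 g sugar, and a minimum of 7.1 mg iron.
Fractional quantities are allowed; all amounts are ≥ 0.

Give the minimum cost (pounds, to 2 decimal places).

£8.90

Set it up as a linear program. Let x1 = servings of oatmeal, x2 = servings of salmon, x3 = servings of kidney beans, x4 = servings of cheddar, x5 = servings of quinoa.
min 0.37x1 + 3.14x2 + 0.49x3 + 0.55x4 + 0.84x5 with:
  0.5x1 + 2x2 + 0.1x3 + 7.7x4 + 0.2x5 ≤ 10.4   (saturated fat)
  1x1 + 1x3 + 2x5 ≤ 2   (sugar)
  1.8x1 + 0.4x2 + 3x3 + 0.2x4 + 2.9x5 ≥ 7.1   (iron)
  x1, x2, x3, x4, x5 ≥ 0.
The cheapest feasible vertex uses only salmon, kidney beans, cheddar; oatmeal, quinoa are not used. There the saturated fat, sugar, iron constraints are tight.
Solving gives x2 = 2.399, x3 = 2, x4 = 0.7015.
Cost = 3.14·2.399 + 0.49·2 + 0.55·0.7015 = 8.8987.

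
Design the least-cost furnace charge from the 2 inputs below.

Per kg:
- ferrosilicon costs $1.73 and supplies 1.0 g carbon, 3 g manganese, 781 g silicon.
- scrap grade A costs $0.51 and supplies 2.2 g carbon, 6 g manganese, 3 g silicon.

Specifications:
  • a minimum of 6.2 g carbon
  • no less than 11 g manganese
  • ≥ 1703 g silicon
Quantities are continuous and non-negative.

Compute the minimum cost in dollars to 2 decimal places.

$4.69

Let x1 = kg of ferrosilicon, x2 = kg of scrap grade A.
Minimise 1.73x1 + 0.51x2 s.t.:
  1x1 + 2.2x2 ≥ 6.2   (carbon)
  3x1 + 6x2 ≥ 11   (manganese)
  781x1 + 3x2 ≥ 1703   (silicon)
  x1, x2 ≥ 0.
Both inputs are positive at the optimum. There the carbon and silicon constraints are tight.
Optimal quantities: ferrosilicon = 2.174 kg, scrap grade A = 1.83 kg.
Total cost: 1.73·2.174 + 0.51·1.83 = 4.6943.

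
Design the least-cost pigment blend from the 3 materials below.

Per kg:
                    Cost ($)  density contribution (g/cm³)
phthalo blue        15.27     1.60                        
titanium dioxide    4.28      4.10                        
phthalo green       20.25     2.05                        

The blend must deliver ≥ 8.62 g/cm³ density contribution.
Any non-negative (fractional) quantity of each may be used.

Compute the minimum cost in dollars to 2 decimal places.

Treat it as an LP. Let x1 = kg of phthalo blue, x2 = kg of titanium dioxide, x3 = kg of phthalo green.
Minimise 15.27x1 + 4.28x2 + 20.25x3 subject to:
  1.6x1 + 4.1x2 + 2.05x3 ≥ 8.62   (density contribution)
  x1, x2, x3 ≥ 0.
The optimal basis is {titanium dioxide}; phthalo blue, phthalo green drop out. The density contribution requirement is met with equality.
Solving gives x2 = 2.102.
Cost = 4.28·2.102 = 8.9966.

$9.00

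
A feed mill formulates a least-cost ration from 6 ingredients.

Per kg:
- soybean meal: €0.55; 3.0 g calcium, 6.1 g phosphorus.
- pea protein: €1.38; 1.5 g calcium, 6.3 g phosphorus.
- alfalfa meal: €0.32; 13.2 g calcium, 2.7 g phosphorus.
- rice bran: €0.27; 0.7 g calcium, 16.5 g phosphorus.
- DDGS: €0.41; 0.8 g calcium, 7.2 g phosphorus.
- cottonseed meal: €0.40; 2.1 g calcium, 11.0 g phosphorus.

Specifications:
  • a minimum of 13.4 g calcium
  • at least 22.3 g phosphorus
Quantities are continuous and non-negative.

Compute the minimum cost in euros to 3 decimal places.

€0.627

Set it up as a linear program. Let x1 = kg of soybean meal, x2 = kg of pea protein, x3 = kg of alfalfa meal, x4 = kg of rice bran, x5 = kg of DDGS, x6 = kg of cottonseed meal.
Minimise 0.55x1 + 1.38x2 + 0.32x3 + 0.27x4 + 0.41x5 + 0.4x6 subject to:
  3x1 + 1.5x2 + 13.2x3 + 0.7x4 + 0.8x5 + 2.1x6 ≥ 13.4   (calcium)
  6.1x1 + 6.3x2 + 2.7x3 + 16.5x4 + 7.2x5 + 11x6 ≥ 22.3   (phosphorus)
  x1, x2, x3, x4, x5, x6 ≥ 0.
At the optimum only alfalfa meal, rice bran are positive (soybean meal, pea protein, DDGS, cottonseed meal = 0). There the calcium and phosphorus constraints are tight.
Solving gives x3 = 0.9517, x4 = 1.196.
Total cost: 0.32·0.9517 + 0.27·1.196 = 0.62746.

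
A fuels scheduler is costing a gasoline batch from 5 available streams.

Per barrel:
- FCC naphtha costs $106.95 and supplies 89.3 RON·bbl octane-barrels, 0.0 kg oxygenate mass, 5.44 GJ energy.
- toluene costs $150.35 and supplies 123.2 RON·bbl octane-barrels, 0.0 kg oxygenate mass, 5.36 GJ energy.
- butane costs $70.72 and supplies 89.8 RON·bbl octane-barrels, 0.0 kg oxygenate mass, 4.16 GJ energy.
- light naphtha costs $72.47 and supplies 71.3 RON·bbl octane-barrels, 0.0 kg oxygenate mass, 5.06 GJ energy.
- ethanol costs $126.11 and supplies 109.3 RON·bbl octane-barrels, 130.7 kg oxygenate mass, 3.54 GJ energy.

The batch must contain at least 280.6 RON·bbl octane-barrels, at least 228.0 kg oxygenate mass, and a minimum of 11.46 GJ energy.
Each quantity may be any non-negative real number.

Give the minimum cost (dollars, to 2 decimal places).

This is a linear program. Let x1 = barrels of FCC naphtha, x2 = barrels of toluene, x3 = barrels of butane, x4 = barrels of light naphtha, x5 = barrels of ethanol.
Minimize 106.95x1 + 150.35x2 + 70.72x3 + 72.47x4 + 126.11x5 subject to:
  89.3x1 + 123.2x2 + 89.8x3 + 71.3x4 + 109.3x5 ≥ 280.6   (octane-barrels)
  130.7x5 ≥ 228   (oxygenate mass)
  5.44x1 + 5.36x2 + 4.16x3 + 5.06x4 + 3.54x5 ≥ 11.46   (energy)
  x1, x2, x3, x4, x5 ≥ 0.
The minimum-cost mix takes nothing from FCC naphtha, toluene — only butane, light naphtha, ethanol. There the octane-barrels, oxygenate mass, energy constraints are tight.
Optimal quantities: butane = 0.49599 barrels, light naphtha = 0.63662 barrels, ethanol = 1.7445 barrels.
Total cost: 70.72·0.49599 + 72.47·0.63662 + 126.11·1.7445 = 301.2112.

$301.21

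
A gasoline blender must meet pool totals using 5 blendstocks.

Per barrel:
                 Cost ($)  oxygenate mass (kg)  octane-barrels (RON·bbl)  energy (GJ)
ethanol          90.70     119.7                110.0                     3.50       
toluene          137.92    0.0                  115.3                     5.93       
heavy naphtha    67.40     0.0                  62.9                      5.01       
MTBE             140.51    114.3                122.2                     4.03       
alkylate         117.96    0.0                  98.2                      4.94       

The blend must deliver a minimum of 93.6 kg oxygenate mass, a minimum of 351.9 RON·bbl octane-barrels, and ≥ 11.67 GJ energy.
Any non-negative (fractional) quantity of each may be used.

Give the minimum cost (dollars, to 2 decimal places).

Let x1 = barrels of ethanol, x2 = barrels of toluene, x3 = barrels of heavy naphtha, x4 = barrels of MTBE, x5 = barrels of alkylate.
min 90.7x1 + 137.92x2 + 67.4x3 + 140.51x4 + 117.96x5 s.t.:
  119.7x1 + 114.3x4 ≥ 93.6   (oxygenate mass)
  110x1 + 115.3x2 + 62.9x3 + 122.2x4 + 98.2x5 ≥ 351.9   (octane-barrels)
  3.5x1 + 5.93x2 + 5.01x3 + 4.03x4 + 4.94x5 ≥ 11.67   (energy)
  x1, x2, x3, x4, x5 ≥ 0.
The optimal basis is {ethanol, heavy naphtha}; toluene, MTBE, alkylate drop out. There the octane-barrels and energy constraints are tight.
So ethanol = 3.1092 barrels, heavy naphtha = 0.15727 barrels.
Total cost: 90.7·3.1092 + 67.4·0.15727 = 292.6044.

$292.60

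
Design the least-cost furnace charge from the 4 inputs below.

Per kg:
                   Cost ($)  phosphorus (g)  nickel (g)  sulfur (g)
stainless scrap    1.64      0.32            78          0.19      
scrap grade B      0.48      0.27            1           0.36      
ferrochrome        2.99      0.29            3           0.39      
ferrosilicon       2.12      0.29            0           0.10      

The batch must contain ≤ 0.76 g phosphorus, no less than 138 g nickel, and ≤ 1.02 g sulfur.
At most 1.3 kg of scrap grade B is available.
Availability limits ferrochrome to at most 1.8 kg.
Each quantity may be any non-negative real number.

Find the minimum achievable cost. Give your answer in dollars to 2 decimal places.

$2.90

Let x1 = kg of stainless scrap, x2 = kg of scrap grade B, x3 = kg of ferrochrome, x4 = kg of ferrosilicon.
Minimize 1.64x1 + 0.48x2 + 2.99x3 + 2.12x4 s.t.:
  0.32x1 + 0.27x2 + 0.29x3 + 0.29x4 ≤ 0.76   (phosphorus)
  78x1 + 1x2 + 3x3 ≥ 138   (nickel)
  0.19x1 + 0.36x2 + 0.39x3 + 0.1x4 ≤ 1.02   (sulfur)
  x2 ≤ 1.3
  x3 ≤ 1.8
  x1, x2, x3, x4 ≥ 0.
The cheapest feasible vertex uses only stainless scrap; scrap grade B, ferrochrome, ferrosilicon are not used. Binding constraint: nickel.
Solving gives x1 = 1.769.
Cost = 1.64·1.769 = 2.9012.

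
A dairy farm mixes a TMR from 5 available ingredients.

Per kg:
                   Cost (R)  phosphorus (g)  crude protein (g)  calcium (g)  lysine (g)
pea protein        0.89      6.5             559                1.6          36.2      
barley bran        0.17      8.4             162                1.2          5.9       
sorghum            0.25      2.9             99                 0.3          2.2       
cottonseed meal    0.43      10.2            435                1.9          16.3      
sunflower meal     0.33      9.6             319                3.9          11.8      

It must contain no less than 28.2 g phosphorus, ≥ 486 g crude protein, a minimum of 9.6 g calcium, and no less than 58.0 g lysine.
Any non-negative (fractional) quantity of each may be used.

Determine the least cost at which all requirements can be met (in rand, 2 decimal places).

Let x1 = kg of pea protein, x2 = kg of barley bran, x3 = kg of sorghum, x4 = kg of cottonseed meal, x5 = kg of sunflower meal.
Minimize 0.89x1 + 0.17x2 + 0.25x3 + 0.43x4 + 0.33x5 with:
  6.5x1 + 8.4x2 + 2.9x3 + 10.2x4 + 9.6x5 ≥ 28.2   (phosphorus)
  559x1 + 162x2 + 99x3 + 435x4 + 319x5 ≥ 486   (crude protein)
  1.6x1 + 1.2x2 + 0.3x3 + 1.9x4 + 3.9x5 ≥ 9.6   (calcium)
  36.2x1 + 5.9x2 + 2.2x3 + 16.3x4 + 11.8x5 ≥ 58   (lysine)
  x1, x2, x3, x4, x5 ≥ 0.
The cheapest feasible vertex uses only pea protein, barley bran, sunflower meal; sorghum, cottonseed meal are not used. There the phosphorus, calcium, lysine constraints are tight.
Optimal quantities: pea protein = 0.893 kg, barley bran = 0.419 kg, sunflower meal = 1.966 kg.
Cost = 0.89·0.893 + 0.17·0.419 + 0.33·1.966 = 1.5148.

R1.51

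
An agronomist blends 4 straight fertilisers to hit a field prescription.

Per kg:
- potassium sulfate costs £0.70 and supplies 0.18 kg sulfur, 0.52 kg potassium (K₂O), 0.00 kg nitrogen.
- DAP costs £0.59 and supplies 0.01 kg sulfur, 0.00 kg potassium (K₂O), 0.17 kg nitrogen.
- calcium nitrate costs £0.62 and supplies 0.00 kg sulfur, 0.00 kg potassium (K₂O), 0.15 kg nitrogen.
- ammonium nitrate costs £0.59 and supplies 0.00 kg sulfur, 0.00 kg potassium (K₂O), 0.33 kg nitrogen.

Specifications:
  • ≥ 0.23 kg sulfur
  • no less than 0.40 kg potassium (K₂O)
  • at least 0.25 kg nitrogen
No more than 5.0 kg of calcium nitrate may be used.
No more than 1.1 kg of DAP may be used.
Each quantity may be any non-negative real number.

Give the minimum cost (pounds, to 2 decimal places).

£1.34

This is a linear program. Let x1 = kg of potassium sulfate, x2 = kg of DAP, x3 = kg of calcium nitrate, x4 = kg of ammonium nitrate.
min 0.7x1 + 0.59x2 + 0.62x3 + 0.59x4 subject to:
  0.18x1 + 0.01x2 ≥ 0.23   (sulfur)
  0.52x1 ≥ 0.4   (potassium (K₂O))
  0.17x2 + 0.15x3 + 0.33x4 ≥ 0.25   (nitrogen)
  x3 ≤ 5
  x2 ≤ 1.1
  x1, x2, x3, x4 ≥ 0.
The cheapest feasible vertex uses only potassium sulfate, ammonium nitrate; DAP, calcium nitrate are not used. There the sulfur and nitrogen constraints are tight.
So potassium sulfate = 1.278 kg, ammonium nitrate = 0.7576 kg.
Hence cost = 0.7·1.278 + 0.59·0.7576 = £1.3416.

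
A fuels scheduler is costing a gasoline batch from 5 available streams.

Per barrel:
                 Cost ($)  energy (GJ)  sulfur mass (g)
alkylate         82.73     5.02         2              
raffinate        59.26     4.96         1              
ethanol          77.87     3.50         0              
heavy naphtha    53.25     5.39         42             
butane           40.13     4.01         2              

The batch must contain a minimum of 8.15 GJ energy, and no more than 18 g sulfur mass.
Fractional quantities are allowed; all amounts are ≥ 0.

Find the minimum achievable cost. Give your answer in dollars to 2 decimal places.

Set it up as a linear program. Let x1 = barrels of alkylate, x2 = barrels of raffinate, x3 = barrels of ethanol, x4 = barrels of heavy naphtha, x5 = barrels of butane.
min 82.73x1 + 59.26x2 + 77.87x3 + 53.25x4 + 40.13x5 with:
  5.02x1 + 4.96x2 + 3.5x3 + 5.39x4 + 4.01x5 ≥ 8.15   (energy)
  2x1 + 1x2 + 42x4 + 2x5 ≤ 18   (sulfur mass)
  x1, x2, x3, x4, x5 ≥ 0.
At the optimum only heavy naphtha, butane are positive (alkylate, raffinate, ethanol = 0). Binding constraints: energy and sulfur mass.
So heavy naphtha = 0.3545 barrels, butane = 1.556 barrels.
Hence cost = 53.25·0.3545 + 40.13·1.556 = $81.3194.

$81.32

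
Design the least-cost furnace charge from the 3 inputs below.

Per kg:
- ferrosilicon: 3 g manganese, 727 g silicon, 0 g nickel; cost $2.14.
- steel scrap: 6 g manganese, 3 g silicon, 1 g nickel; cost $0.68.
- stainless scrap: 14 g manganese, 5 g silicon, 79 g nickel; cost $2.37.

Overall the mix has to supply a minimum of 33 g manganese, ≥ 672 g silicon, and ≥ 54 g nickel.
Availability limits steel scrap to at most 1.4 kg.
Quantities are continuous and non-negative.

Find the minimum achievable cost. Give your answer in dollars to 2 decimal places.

$6.60

Let x1 = kg of ferrosilicon, x2 = kg of steel scrap, x3 = kg of stainless scrap.
Minimize 2.14x1 + 0.68x2 + 2.37x3 subject to:
  3x1 + 6x2 + 14x3 ≥ 33   (manganese)
  727x1 + 3x2 + 5x3 ≥ 672   (silicon)
  1x2 + 79x3 ≥ 54   (nickel)
  x2 ≤ 1.4
  x1, x2, x3 ≥ 0.
All 3 inputs are positive at the optimum. There the manganese, silicon, the steel scrap cap constraints are tight.
That vertex is x1 = 0.9078, x2 = 1.4, x3 = 1.563.
Objective = 2.14·0.9078 + 0.68·1.4 + 2.37·1.563 = 6.5990.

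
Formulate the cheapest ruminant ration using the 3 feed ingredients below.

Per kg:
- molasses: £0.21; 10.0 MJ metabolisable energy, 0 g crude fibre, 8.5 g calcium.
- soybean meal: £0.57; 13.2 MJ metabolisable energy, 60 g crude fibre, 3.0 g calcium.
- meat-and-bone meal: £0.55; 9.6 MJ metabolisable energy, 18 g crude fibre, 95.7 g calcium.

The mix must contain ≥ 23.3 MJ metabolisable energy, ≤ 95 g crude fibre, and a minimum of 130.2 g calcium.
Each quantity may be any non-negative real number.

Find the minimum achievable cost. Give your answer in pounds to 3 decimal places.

£0.929

Let x1 = kg of molasses, x2 = kg of soybean meal, x3 = kg of meat-and-bone meal.
Minimize 0.21x1 + 0.57x2 + 0.55x3 s.t.:
  10x1 + 13.2x2 + 9.6x3 ≥ 23.3   (metabolisable energy)
  60x2 + 18x3 ≤ 95   (crude fibre)
  8.5x1 + 3x2 + 95.7x3 ≥ 130.2   (calcium)
  x1, x2, x3 ≥ 0.
At the optimum only molasses, meat-and-bone meal are positive (soybean meal = 0). Binding constraints: metabolisable energy and calcium.
Solving gives x1 = 1.119, x3 = 1.261.
Total cost: 0.21·1.119 + 0.55·1.261 = 0.92854.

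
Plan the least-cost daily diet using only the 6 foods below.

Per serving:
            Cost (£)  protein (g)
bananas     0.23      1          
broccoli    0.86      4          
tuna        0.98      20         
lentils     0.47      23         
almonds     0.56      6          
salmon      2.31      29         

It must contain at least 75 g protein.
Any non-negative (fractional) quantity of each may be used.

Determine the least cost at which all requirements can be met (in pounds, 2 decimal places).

Let x1 = servings of bananas, x2 = servings of broccoli, x3 = servings of tuna, x4 = servings of lentils, x5 = servings of almonds, x6 = servings of salmon.
Minimise 0.23x1 + 0.86x2 + 0.98x3 + 0.47x4 + 0.56x5 + 2.31x6 s.t.:
  1x1 + 4x2 + 20x3 + 23x4 + 6x5 + 29x6 ≥ 75   (protein)
  x1, x2, x3, x4, x5, x6 ≥ 0.
The cheapest feasible vertex uses only lentils; bananas, broccoli, tuna, almonds, salmon are not used. Binding constraint: protein.
That vertex is x4 = 3.261.
Hence cost = 0.47·3.261 = £1.5327.

£1.53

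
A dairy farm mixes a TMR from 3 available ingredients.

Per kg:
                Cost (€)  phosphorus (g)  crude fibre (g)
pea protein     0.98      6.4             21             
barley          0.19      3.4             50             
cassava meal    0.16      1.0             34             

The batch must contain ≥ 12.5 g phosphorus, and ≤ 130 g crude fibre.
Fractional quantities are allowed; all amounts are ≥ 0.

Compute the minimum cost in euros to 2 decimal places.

Let x1 = kg of pea protein, x2 = kg of barley, x3 = kg of cassava meal.
Minimise 0.98x1 + 0.19x2 + 0.16x3 s.t.:
  6.4x1 + 3.4x2 + 1x3 ≥ 12.5   (phosphorus)
  21x1 + 50x2 + 34x3 ≤ 130   (crude fibre)
  x1, x2, x3 ≥ 0.
At the optimum only pea protein, barley are positive (cassava meal = 0). Binding constraints: phosphorus and crude fibre.
That vertex is x1 = 0.7361, x2 = 2.291.
Objective = 0.98·0.7361 + 0.19·2.291 = 1.1567.

€1.16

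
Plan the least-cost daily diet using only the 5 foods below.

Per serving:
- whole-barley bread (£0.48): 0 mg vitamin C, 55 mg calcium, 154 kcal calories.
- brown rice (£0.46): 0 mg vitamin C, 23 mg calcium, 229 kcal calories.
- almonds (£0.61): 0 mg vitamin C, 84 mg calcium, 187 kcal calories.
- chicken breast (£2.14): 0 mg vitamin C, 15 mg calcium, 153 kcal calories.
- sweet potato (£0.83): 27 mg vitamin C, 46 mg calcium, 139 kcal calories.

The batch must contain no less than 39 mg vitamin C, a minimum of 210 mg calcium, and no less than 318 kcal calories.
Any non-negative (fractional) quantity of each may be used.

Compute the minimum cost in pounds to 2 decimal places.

Treat it as an LP. Let x1 = servings of whole-barley bread, x2 = servings of brown rice, x3 = servings of almonds, x4 = servings of chicken breast, x5 = servings of sweet potato.
Minimize 0.48x1 + 0.46x2 + 0.61x3 + 2.14x4 + 0.83x5 subject to:
  27x5 ≥ 39   (vitamin C)
  55x1 + 23x2 + 84x3 + 15x4 + 46x5 ≥ 210   (calcium)
  154x1 + 229x2 + 187x3 + 153x4 + 139x5 ≥ 318   (calories)
  x1, x2, x3, x4, x5 ≥ 0.
At the optimum only almonds, sweet potato are positive (whole-barley bread, brown rice, chicken breast = 0). Binding constraints: vitamin C and calcium.
Optimal quantities: almonds = 1.709 servings, sweet potato = 1.444 servings.
Cost = 0.61·1.709 + 0.83·1.444 = 2.2410.

£2.24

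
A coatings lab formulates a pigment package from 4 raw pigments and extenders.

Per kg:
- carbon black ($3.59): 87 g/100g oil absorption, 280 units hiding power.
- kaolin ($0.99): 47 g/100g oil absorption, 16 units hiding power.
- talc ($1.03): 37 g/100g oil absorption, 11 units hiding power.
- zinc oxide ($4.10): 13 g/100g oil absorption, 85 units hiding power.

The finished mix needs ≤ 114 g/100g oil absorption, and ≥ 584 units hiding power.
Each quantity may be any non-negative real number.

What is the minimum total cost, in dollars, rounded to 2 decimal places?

$22.63

Let x1 = kg of carbon black, x2 = kg of kaolin, x3 = kg of talc, x4 = kg of zinc oxide.
Minimise 3.59x1 + 0.99x2 + 1.03x3 + 4.1x4 subject to:
  87x1 + 47x2 + 37x3 + 13x4 ≤ 114   (oil absorption)
  280x1 + 16x2 + 11x3 + 85x4 ≥ 584   (hiding power)
  x1, x2, x3, x4 ≥ 0.
The optimal basis is {carbon black, zinc oxide}; kaolin, talc drop out. There the oil absorption and hiding power constraints are tight.
So carbon black = 0.5587 kg, zinc oxide = 5.03 kg.
Total cost: 3.59·0.5587 + 4.1·5.03 = 22.6287.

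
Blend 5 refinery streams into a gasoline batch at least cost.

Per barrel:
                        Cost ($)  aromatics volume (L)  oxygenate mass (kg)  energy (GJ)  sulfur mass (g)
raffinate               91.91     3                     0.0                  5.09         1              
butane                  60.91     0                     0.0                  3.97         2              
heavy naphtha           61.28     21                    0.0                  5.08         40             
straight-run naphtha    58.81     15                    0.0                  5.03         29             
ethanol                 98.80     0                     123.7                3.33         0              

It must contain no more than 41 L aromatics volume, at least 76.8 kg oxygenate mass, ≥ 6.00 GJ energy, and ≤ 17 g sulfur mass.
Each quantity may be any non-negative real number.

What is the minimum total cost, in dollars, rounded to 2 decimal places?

$111.26

Treat it as an LP. Let x1 = barrels of raffinate, x2 = barrels of butane, x3 = barrels of heavy naphtha, x4 = barrels of straight-run naphtha, x5 = barrels of ethanol.
min 91.91x1 + 60.91x2 + 61.28x3 + 58.81x4 + 98.8x5 s.t.:
  3x1 + 21x3 + 15x4 ≤ 41   (aromatics volume)
  123.7x5 ≥ 76.8   (oxygenate mass)
  5.09x1 + 3.97x2 + 5.08x3 + 5.03x4 + 3.33x5 ≥ 6   (energy)
  1x1 + 2x2 + 40x3 + 29x4 ≤ 17   (sulfur mass)
  x1, x2, x3, x4, x5 ≥ 0.
The optimal basis is {butane, straight-run naphtha, ethanol}; raffinate, heavy naphtha drop out. There the oxygenate mass, energy, sulfur mass constraints are tight.
Solving gives x2 = 0.2716, x4 = 0.5675, x5 = 0.6209.
Hence cost = 60.91·0.2716 + 58.81·0.5675 + 98.8·0.6209 = $111.2628.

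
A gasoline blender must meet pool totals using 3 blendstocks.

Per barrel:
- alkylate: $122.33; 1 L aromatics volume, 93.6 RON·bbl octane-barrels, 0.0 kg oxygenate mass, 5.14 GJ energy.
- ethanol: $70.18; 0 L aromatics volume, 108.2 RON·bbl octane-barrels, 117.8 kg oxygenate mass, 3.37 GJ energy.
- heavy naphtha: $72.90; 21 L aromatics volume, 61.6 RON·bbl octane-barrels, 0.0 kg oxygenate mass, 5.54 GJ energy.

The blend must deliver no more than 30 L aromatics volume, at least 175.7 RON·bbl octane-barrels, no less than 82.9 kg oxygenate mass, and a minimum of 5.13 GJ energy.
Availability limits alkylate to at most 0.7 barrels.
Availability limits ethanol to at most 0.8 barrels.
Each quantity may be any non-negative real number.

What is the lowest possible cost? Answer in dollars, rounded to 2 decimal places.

$161.78

Let x1 = barrels of alkylate, x2 = barrels of ethanol, x3 = barrels of heavy naphtha.
Minimise 122.33x1 + 70.18x2 + 72.9x3 subject to:
  1x1 + 21x3 ≤ 30   (aromatics volume)
  93.6x1 + 108.2x2 + 61.6x3 ≥ 175.7   (octane-barrels)
  117.8x2 ≥ 82.9   (oxygenate mass)
  5.14x1 + 3.37x2 + 5.54x3 ≥ 5.13   (energy)
  x1 ≤ 0.7
  x2 ≤ 0.8
  x1, x2, x3 ≥ 0.
All 3 inputs are positive at the optimum. There the aromatics volume, octane-barrels, the ethanol cap constraints are tight.
Solving gives x1 = 0.01257, x2 = 0.8, x3 = 1.428.
Hence cost = 122.33·0.01257 + 70.18·0.8 + 72.9·1.428 = $161.7829.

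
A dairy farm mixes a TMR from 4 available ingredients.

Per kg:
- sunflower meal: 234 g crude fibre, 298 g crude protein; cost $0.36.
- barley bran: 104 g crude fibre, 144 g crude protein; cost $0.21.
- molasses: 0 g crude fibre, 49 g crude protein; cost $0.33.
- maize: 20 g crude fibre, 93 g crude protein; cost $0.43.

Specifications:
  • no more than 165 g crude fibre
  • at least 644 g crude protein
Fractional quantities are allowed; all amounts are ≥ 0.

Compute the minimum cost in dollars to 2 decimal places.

This is a linear program. Let x1 = kg of sunflower meal, x2 = kg of barley bran, x3 = kg of molasses, x4 = kg of maize.
Minimize 0.36x1 + 0.21x2 + 0.33x3 + 0.43x4 with:
  234x1 + 104x2 + 20x4 ≤ 165   (crude fibre)
  298x1 + 144x2 + 49x3 + 93x4 ≥ 644   (crude protein)
  x1, x2, x3, x4 ≥ 0.
The cheapest feasible vertex uses only barley bran, maize; sunflower meal, molasses are not used. The crude fibre and crude protein requirements are met with equality.
Optimal quantities: barley bran = 0.3629 kg, maize = 6.363 kg.
Hence cost = 0.21·0.3629 + 0.43·6.363 = $2.8123.

$2.81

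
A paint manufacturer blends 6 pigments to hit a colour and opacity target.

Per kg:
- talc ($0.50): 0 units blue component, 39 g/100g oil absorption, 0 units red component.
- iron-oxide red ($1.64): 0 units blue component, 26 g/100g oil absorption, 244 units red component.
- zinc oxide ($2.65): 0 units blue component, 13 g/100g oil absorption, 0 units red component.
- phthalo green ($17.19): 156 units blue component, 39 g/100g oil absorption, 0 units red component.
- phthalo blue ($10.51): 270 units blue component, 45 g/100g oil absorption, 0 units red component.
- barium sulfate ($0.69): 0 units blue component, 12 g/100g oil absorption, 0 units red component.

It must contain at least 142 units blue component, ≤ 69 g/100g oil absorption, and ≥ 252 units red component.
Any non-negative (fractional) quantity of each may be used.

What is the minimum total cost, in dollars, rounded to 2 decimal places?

Let x1 = kg of talc, x2 = kg of iron-oxide red, x3 = kg of zinc oxide, x4 = kg of phthalo green, x5 = kg of phthalo blue, x6 = kg of barium sulfate.
Minimise 0.5x1 + 1.64x2 + 2.65x3 + 17.19x4 + 10.51x5 + 0.69x6 subject to:
  156x4 + 270x5 ≥ 142   (blue component)
  39x1 + 26x2 + 13x3 + 39x4 + 45x5 + 12x6 ≤ 69   (oil absorption)
  244x2 ≥ 252   (red component)
  x1, x2, x3, x4, x5, x6 ≥ 0.
The minimum-cost mix takes nothing from talc, zinc oxide, phthalo green, barium sulfate — only iron-oxide red, phthalo blue. Binding constraints: blue component and red component.
So iron-oxide red = 1.033 kg, phthalo blue = 0.5259 kg.
Hence cost = 1.64·1.033 + 10.51·0.5259 = $7.2213.

$7.22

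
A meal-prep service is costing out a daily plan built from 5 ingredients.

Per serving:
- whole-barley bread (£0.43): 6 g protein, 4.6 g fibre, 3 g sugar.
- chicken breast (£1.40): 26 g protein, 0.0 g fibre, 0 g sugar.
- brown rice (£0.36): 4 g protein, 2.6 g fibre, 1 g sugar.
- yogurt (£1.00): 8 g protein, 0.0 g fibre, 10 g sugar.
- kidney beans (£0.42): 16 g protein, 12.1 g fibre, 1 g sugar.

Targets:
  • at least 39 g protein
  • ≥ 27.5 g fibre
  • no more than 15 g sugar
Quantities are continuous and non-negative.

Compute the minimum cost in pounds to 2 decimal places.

£1.02

Let x1 = servings of whole-barley bread, x2 = servings of chicken breast, x3 = servings of brown rice, x4 = servings of yogurt, x5 = servings of kidney beans.
min 0.43x1 + 1.4x2 + 0.36x3 + 1x4 + 0.42x5 subject to:
  6x1 + 26x2 + 4x3 + 8x4 + 16x5 ≥ 39   (protein)
  4.6x1 + 2.6x3 + 12.1x5 ≥ 27.5   (fibre)
  3x1 + 1x3 + 10x4 + 1x5 ≤ 15   (sugar)
  x1, x2, x3, x4, x5 ≥ 0.
At the optimum only kidney beans is positive (whole-barley bread, chicken breast, brown rice, yogurt = 0). There the protein constraint is tight.
So kidney beans = 2.438 servings.
Objective = 0.42·2.438 = 1.0240.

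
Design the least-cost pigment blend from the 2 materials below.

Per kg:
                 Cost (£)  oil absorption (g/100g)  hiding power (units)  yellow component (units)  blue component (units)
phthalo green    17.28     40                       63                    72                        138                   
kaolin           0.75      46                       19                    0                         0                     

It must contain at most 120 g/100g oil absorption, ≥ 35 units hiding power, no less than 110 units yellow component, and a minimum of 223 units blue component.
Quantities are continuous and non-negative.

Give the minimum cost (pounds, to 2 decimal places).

£27.92

Let x1 = kg of phthalo green, x2 = kg of kaolin.
Minimise 17.28x1 + 0.75x2 s.t.:
  40x1 + 46x2 ≤ 120   (oil absorption)
  63x1 + 19x2 ≥ 35   (hiding power)
  72x1 ≥ 110   (yellow component)
  138x1 ≥ 223   (blue component)
  x1, x2 ≥ 0.
The cheapest feasible vertex uses only phthalo green; kaolin is not used. Binding constraint: blue component.
That vertex is x1 = 1.616.
Cost = 17.28·1.616 = 27.9245.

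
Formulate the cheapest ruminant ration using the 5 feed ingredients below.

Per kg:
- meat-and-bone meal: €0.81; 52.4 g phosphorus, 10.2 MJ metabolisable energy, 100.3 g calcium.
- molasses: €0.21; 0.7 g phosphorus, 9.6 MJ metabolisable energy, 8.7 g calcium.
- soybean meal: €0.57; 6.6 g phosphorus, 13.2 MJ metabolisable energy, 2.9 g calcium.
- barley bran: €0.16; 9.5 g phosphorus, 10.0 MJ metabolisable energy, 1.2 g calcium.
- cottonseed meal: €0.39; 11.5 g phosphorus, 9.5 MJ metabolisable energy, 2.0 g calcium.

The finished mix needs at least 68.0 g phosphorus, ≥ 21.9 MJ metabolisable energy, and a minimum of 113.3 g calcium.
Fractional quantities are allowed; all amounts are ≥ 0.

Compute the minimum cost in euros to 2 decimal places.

€1.07

Set it up as a linear program. Let x1 = kg of meat-and-bone meal, x2 = kg of molasses, x3 = kg of soybean meal, x4 = kg of barley bran, x5 = kg of cottonseed meal.
Minimize 0.81x1 + 0.21x2 + 0.57x3 + 0.16x4 + 0.39x5 s.t.:
  52.4x1 + 0.7x2 + 6.6x3 + 9.5x4 + 11.5x5 ≥ 68   (phosphorus)
  10.2x1 + 9.6x2 + 13.2x3 + 10x4 + 9.5x5 ≥ 21.9   (metabolisable energy)
  100.3x1 + 8.7x2 + 2.9x3 + 1.2x4 + 2x5 ≥ 113.3   (calcium)
  x1, x2, x3, x4, x5 ≥ 0.
The cheapest feasible vertex uses only meat-and-bone meal, barley bran; molasses, soybean meal, cottonseed meal are not used. The metabolisable energy and calcium requirements are met with equality.
Solving gives x1 = 1.117, x4 = 1.051.
Total cost: 0.81·1.117 + 0.16·1.051 = 1.0729.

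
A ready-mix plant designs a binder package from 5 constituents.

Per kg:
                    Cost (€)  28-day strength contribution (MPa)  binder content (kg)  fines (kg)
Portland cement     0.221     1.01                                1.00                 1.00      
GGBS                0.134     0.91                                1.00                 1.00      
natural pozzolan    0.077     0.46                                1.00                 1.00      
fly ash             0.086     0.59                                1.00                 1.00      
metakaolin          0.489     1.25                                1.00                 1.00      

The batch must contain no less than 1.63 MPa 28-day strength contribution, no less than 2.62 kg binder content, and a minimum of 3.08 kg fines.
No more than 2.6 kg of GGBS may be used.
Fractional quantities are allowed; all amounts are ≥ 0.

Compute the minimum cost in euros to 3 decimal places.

€0.252

Let x1 = kg of Portland cement, x2 = kg of GGBS, x3 = kg of natural pozzolan, x4 = kg of fly ash, x5 = kg of metakaolin.
Minimise 0.221x1 + 0.134x2 + 0.077x3 + 0.086x4 + 0.489x5 s.t.:
  1.01x1 + 0.91x2 + 0.46x3 + 0.59x4 + 1.25x5 ≥ 1.63   (28-day strength contribution)
  1x1 + 1x2 + 1x3 + 1x4 + 1x5 ≥ 2.62   (binder content)
  1x1 + 1x2 + 1x3 + 1x4 + 1x5 ≥ 3.08   (fines)
  x2 ≤ 2.6
  x1, x2, x3, x4, x5 ≥ 0.
The cheapest feasible vertex uses only natural pozzolan, fly ash; Portland cement, GGBS, metakaolin are not used. Binding constraints: 28-day strength contribution and fines.
That vertex is x3 = 1.44, x4 = 1.64.
Objective = 0.077·1.44 + 0.086·1.64 = 0.25192.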